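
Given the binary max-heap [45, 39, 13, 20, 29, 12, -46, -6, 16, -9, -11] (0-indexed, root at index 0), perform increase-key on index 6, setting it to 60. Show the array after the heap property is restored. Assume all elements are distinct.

[60, 39, 45, 20, 29, 12, 13, -6, 16, -9, -11]

set index 6 from -46 to 60 → [45, 39, 13, 20, 29, 12, 60, -6, 16, -9, -11]
60 > parent 13 at index 2, swap → [45, 39, 60, 20, 29, 12, 13, -6, 16, -9, -11]
60 > parent 45 at index 0, swap → [60, 39, 45, 20, 29, 12, 13, -6, 16, -9, -11]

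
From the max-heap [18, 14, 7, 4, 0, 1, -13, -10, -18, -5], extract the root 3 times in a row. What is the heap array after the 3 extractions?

[4, 0, 1, -5, -10, -18, -13]

extract-max #1 returns 18:
  remove root 18; move last element -5 to root → [-5, 14, 7, 4, 0, 1, -13, -10, -18]
  -5 vs larger child 14 at index 1, swap → [14, -5, 7, 4, 0, 1, -13, -10, -18]
  -5 vs larger child 4 at index 3, swap → [14, 4, 7, -5, 0, 1, -13, -10, -18]
extract-max #2 returns 14:
  remove root 14; move last element -18 to root → [-18, 4, 7, -5, 0, 1, -13, -10]
  -18 vs larger child 7 at index 2, swap → [7, 4, -18, -5, 0, 1, -13, -10]
  -18 vs larger child 1 at index 5, swap → [7, 4, 1, -5, 0, -18, -13, -10]
extract-max #3 returns 7:
  remove root 7; move last element -10 to root → [-10, 4, 1, -5, 0, -18, -13]
  -10 vs larger child 4 at index 1, swap → [4, -10, 1, -5, 0, -18, -13]
  -10 vs larger child 0 at index 4, swap → [4, 0, 1, -5, -10, -18, -13]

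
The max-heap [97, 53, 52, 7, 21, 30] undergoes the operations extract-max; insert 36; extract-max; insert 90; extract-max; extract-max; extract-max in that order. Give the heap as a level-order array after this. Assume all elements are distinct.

extract-max → returns 97:
  remove root 97; move last element 30 to root → [30, 53, 52, 7, 21]
  30 vs larger child 53 at index 1, swap → [53, 30, 52, 7, 21]
insert 36:
  append 36 at index 5 → [53, 30, 52, 7, 21, 36] (no swap needed)
extract-max → returns 53:
  remove root 53; move last element 36 to root → [36, 30, 52, 7, 21]
  36 vs larger child 52 at index 2, swap → [52, 30, 36, 7, 21]
insert 90:
  append 90 at index 5 → [52, 30, 36, 7, 21, 90]
  90 > parent 36 at index 2, swap → [52, 30, 90, 7, 21, 36]
  90 > parent 52 at index 0, swap → [90, 30, 52, 7, 21, 36]
extract-max → returns 90:
  remove root 90; move last element 36 to root → [36, 30, 52, 7, 21]
  36 vs larger child 52 at index 2, swap → [52, 30, 36, 7, 21]
extract-max → returns 52:
  remove root 52; move last element 21 to root → [21, 30, 36, 7]
  21 vs larger child 36 at index 2, swap → [36, 30, 21, 7]
extract-max → returns 36:
  remove root 36; move last element 7 to root → [7, 30, 21]
  7 vs larger child 30 at index 1, swap → [30, 7, 21]

[30, 7, 21]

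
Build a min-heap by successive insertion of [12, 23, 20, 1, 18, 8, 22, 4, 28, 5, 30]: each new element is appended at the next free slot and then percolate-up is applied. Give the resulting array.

[1, 4, 8, 12, 5, 20, 22, 23, 28, 18, 30]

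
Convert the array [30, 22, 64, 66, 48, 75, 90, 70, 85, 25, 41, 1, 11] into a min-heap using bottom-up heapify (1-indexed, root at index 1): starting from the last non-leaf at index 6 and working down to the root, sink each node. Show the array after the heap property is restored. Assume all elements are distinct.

[1, 22, 11, 66, 25, 30, 90, 70, 85, 48, 41, 75, 64]

sift down from index 6:
  75 vs smaller child 1 at index 12, swap → [30, 22, 64, 66, 48, 1, 90, 70, 85, 25, 41, 75, 11]
sift down from index 5:
  48 vs smaller child 25 at index 10, swap → [30, 22, 64, 66, 25, 1, 90, 70, 85, 48, 41, 75, 11]
sift down from index 4: already satisfies heap property
sift down from index 3:
  64 vs smaller child 1 at index 6, swap → [30, 22, 1, 66, 25, 64, 90, 70, 85, 48, 41, 75, 11]
  64 vs smaller child 11 at index 13, swap → [30, 22, 1, 66, 25, 11, 90, 70, 85, 48, 41, 75, 64]
sift down from index 2: already satisfies heap property
sift down from index 1:
  30 vs smaller child 1 at index 3, swap → [1, 22, 30, 66, 25, 11, 90, 70, 85, 48, 41, 75, 64]
  30 vs smaller child 11 at index 6, swap → [1, 22, 11, 66, 25, 30, 90, 70, 85, 48, 41, 75, 64]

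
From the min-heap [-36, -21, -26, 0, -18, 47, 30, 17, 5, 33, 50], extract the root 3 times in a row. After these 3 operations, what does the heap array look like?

extract-min #1 returns -36:
  remove root -36; move last element 50 to root → [50, -21, -26, 0, -18, 47, 30, 17, 5, 33]
  50 vs smaller child -26 at index 2, swap → [-26, -21, 50, 0, -18, 47, 30, 17, 5, 33]
  50 vs smaller child 30 at index 6, swap → [-26, -21, 30, 0, -18, 47, 50, 17, 5, 33]
extract-min #2 returns -26:
  remove root -26; move last element 33 to root → [33, -21, 30, 0, -18, 47, 50, 17, 5]
  33 vs smaller child -21 at index 1, swap → [-21, 33, 30, 0, -18, 47, 50, 17, 5]
  33 vs smaller child -18 at index 4, swap → [-21, -18, 30, 0, 33, 47, 50, 17, 5]
extract-min #3 returns -21:
  remove root -21; move last element 5 to root → [5, -18, 30, 0, 33, 47, 50, 17]
  5 vs smaller child -18 at index 1, swap → [-18, 5, 30, 0, 33, 47, 50, 17]
  5 vs smaller child 0 at index 3, swap → [-18, 0, 30, 5, 33, 47, 50, 17]

[-18, 0, 30, 5, 33, 47, 50, 17]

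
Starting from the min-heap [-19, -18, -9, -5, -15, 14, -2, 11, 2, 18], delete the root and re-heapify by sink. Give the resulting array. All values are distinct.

[-18, -15, -9, -5, 18, 14, -2, 11, 2]

remove root -19; move last element 18 to root → [18, -18, -9, -5, -15, 14, -2, 11, 2]
18 vs smaller child -18 at index 1, swap → [-18, 18, -9, -5, -15, 14, -2, 11, 2]
18 vs smaller child -15 at index 4, swap → [-18, -15, -9, -5, 18, 14, -2, 11, 2]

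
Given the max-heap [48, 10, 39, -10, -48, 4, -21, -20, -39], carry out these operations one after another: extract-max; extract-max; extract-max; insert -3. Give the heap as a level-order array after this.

[4, -10, -3, -20, -48, -39, -21]

extract-max → returns 48:
  remove root 48; move last element -39 to root → [-39, 10, 39, -10, -48, 4, -21, -20]
  -39 vs larger child 39 at index 2, swap → [39, 10, -39, -10, -48, 4, -21, -20]
  -39 vs larger child 4 at index 5, swap → [39, 10, 4, -10, -48, -39, -21, -20]
extract-max → returns 39:
  remove root 39; move last element -20 to root → [-20, 10, 4, -10, -48, -39, -21]
  -20 vs larger child 10 at index 1, swap → [10, -20, 4, -10, -48, -39, -21]
  -20 vs larger child -10 at index 3, swap → [10, -10, 4, -20, -48, -39, -21]
extract-max → returns 10:
  remove root 10; move last element -21 to root → [-21, -10, 4, -20, -48, -39]
  -21 vs larger child 4 at index 2, swap → [4, -10, -21, -20, -48, -39]
insert -3:
  append -3 at index 6 → [4, -10, -21, -20, -48, -39, -3]
  -3 > parent -21 at index 2, swap → [4, -10, -3, -20, -48, -39, -21]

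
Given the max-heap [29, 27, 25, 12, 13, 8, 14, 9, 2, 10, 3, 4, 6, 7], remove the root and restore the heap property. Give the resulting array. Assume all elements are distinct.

[27, 13, 25, 12, 10, 8, 14, 9, 2, 7, 3, 4, 6]

remove root 29; move last element 7 to root → [7, 27, 25, 12, 13, 8, 14, 9, 2, 10, 3, 4, 6]
7 vs larger child 27 at index 1, swap → [27, 7, 25, 12, 13, 8, 14, 9, 2, 10, 3, 4, 6]
7 vs larger child 13 at index 4, swap → [27, 13, 25, 12, 7, 8, 14, 9, 2, 10, 3, 4, 6]
7 vs larger child 10 at index 9, swap → [27, 13, 25, 12, 10, 8, 14, 9, 2, 7, 3, 4, 6]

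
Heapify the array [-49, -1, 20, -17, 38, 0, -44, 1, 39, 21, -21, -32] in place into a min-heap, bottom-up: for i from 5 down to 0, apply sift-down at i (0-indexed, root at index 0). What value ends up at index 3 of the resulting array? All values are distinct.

-17

sift down from index 5:
  0 vs only child -32 at index 11, swap → [-49, -1, 20, -17, 38, -32, -44, 1, 39, 21, -21, 0]
sift down from index 4:
  38 vs smaller child -21 at index 10, swap → [-49, -1, 20, -17, -21, -32, -44, 1, 39, 21, 38, 0]
sift down from index 3: already satisfies heap property
sift down from index 2:
  20 vs smaller child -44 at index 6, swap → [-49, -1, -44, -17, -21, -32, 20, 1, 39, 21, 38, 0]
sift down from index 1:
  -1 vs smaller child -21 at index 4, swap → [-49, -21, -44, -17, -1, -32, 20, 1, 39, 21, 38, 0]
sift down from index 0: already satisfies heap property
resulting array: [-49, -21, -44, -17, -1, -32, 20, 1, 39, 21, 38, 0]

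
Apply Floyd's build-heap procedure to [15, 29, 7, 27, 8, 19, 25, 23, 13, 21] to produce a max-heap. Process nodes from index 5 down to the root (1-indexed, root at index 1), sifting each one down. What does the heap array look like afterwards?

sift down from index 5:
  8 vs only child 21 at index 10, swap → [15, 29, 7, 27, 21, 19, 25, 23, 13, 8]
sift down from index 4: already satisfies heap property
sift down from index 3:
  7 vs larger child 25 at index 7, swap → [15, 29, 25, 27, 21, 19, 7, 23, 13, 8]
sift down from index 2: already satisfies heap property
sift down from index 1:
  15 vs larger child 29 at index 2, swap → [29, 15, 25, 27, 21, 19, 7, 23, 13, 8]
  15 vs larger child 27 at index 4, swap → [29, 27, 25, 15, 21, 19, 7, 23, 13, 8]
  15 vs larger child 23 at index 8, swap → [29, 27, 25, 23, 21, 19, 7, 15, 13, 8]

[29, 27, 25, 23, 21, 19, 7, 15, 13, 8]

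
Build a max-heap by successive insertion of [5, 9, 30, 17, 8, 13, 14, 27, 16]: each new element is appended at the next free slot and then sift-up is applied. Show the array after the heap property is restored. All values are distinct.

Insert 5:
  append 5 at index 0 → [5] (no swap needed)
Insert 9:
  append 9 at index 1 → [5, 9]
  9 > parent 5 at index 0, swap → [9, 5]
Insert 30:
  append 30 at index 2 → [9, 5, 30]
  30 > parent 9 at index 0, swap → [30, 5, 9]
Insert 17:
  append 17 at index 3 → [30, 5, 9, 17]
  17 > parent 5 at index 1, swap → [30, 17, 9, 5]
Insert 8:
  append 8 at index 4 → [30, 17, 9, 5, 8] (no swap needed)
Insert 13:
  append 13 at index 5 → [30, 17, 9, 5, 8, 13]
  13 > parent 9 at index 2, swap → [30, 17, 13, 5, 8, 9]
Insert 14:
  append 14 at index 6 → [30, 17, 13, 5, 8, 9, 14]
  14 > parent 13 at index 2, swap → [30, 17, 14, 5, 8, 9, 13]
Insert 27:
  append 27 at index 7 → [30, 17, 14, 5, 8, 9, 13, 27]
  27 > parent 5 at index 3, swap → [30, 17, 14, 27, 8, 9, 13, 5]
  27 > parent 17 at index 1, swap → [30, 27, 14, 17, 8, 9, 13, 5]
Insert 16:
  append 16 at index 8 → [30, 27, 14, 17, 8, 9, 13, 5, 16] (no swap needed)

[30, 27, 14, 17, 8, 9, 13, 5, 16]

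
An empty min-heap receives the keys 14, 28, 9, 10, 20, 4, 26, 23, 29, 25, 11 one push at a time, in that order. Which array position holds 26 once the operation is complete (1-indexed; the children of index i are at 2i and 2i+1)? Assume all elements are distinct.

Insert 14:
  append 14 at index 1 → [14] (no swap needed)
Insert 28:
  append 28 at index 2 → [14, 28] (no swap needed)
Insert 9:
  append 9 at index 3 → [14, 28, 9]
  9 < parent 14 at index 1, swap → [9, 28, 14]
Insert 10:
  append 10 at index 4 → [9, 28, 14, 10]
  10 < parent 28 at index 2, swap → [9, 10, 14, 28]
Insert 20:
  append 20 at index 5 → [9, 10, 14, 28, 20] (no swap needed)
Insert 4:
  append 4 at index 6 → [9, 10, 14, 28, 20, 4]
  4 < parent 14 at index 3, swap → [9, 10, 4, 28, 20, 14]
  4 < parent 9 at index 1, swap → [4, 10, 9, 28, 20, 14]
Insert 26:
  append 26 at index 7 → [4, 10, 9, 28, 20, 14, 26] (no swap needed)
Insert 23:
  append 23 at index 8 → [4, 10, 9, 28, 20, 14, 26, 23]
  23 < parent 28 at index 4, swap → [4, 10, 9, 23, 20, 14, 26, 28]
Insert 29:
  append 29 at index 9 → [4, 10, 9, 23, 20, 14, 26, 28, 29] (no swap needed)
Insert 25:
  append 25 at index 10 → [4, 10, 9, 23, 20, 14, 26, 28, 29, 25] (no swap needed)
Insert 11:
  append 11 at index 11 → [4, 10, 9, 23, 20, 14, 26, 28, 29, 25, 11]
  11 < parent 20 at index 5, swap → [4, 10, 9, 23, 11, 14, 26, 28, 29, 25, 20]
resulting array: [4, 10, 9, 23, 11, 14, 26, 28, 29, 25, 20]

7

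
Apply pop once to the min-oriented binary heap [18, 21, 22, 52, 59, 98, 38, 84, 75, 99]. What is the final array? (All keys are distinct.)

[21, 52, 22, 75, 59, 98, 38, 84, 99]

remove root 18; move last element 99 to root → [99, 21, 22, 52, 59, 98, 38, 84, 75]
99 vs smaller child 21 at index 1, swap → [21, 99, 22, 52, 59, 98, 38, 84, 75]
99 vs smaller child 52 at index 3, swap → [21, 52, 22, 99, 59, 98, 38, 84, 75]
99 vs smaller child 75 at index 8, swap → [21, 52, 22, 75, 59, 98, 38, 84, 99]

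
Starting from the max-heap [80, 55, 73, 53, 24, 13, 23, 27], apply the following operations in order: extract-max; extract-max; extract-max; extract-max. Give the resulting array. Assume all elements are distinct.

[27, 24, 13, 23]

extract-max → returns 80:
  remove root 80; move last element 27 to root → [27, 55, 73, 53, 24, 13, 23]
  27 vs larger child 73 at index 2, swap → [73, 55, 27, 53, 24, 13, 23]
extract-max → returns 73:
  remove root 73; move last element 23 to root → [23, 55, 27, 53, 24, 13]
  23 vs larger child 55 at index 1, swap → [55, 23, 27, 53, 24, 13]
  23 vs larger child 53 at index 3, swap → [55, 53, 27, 23, 24, 13]
extract-max → returns 55:
  remove root 55; move last element 13 to root → [13, 53, 27, 23, 24]
  13 vs larger child 53 at index 1, swap → [53, 13, 27, 23, 24]
  13 vs larger child 24 at index 4, swap → [53, 24, 27, 23, 13]
extract-max → returns 53:
  remove root 53; move last element 13 to root → [13, 24, 27, 23]
  13 vs larger child 27 at index 2, swap → [27, 24, 13, 23]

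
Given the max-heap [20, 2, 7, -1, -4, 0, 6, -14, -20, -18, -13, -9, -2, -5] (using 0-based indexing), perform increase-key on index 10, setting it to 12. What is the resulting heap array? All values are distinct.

set index 10 from -13 to 12 → [20, 2, 7, -1, -4, 0, 6, -14, -20, -18, 12, -9, -2, -5]
12 > parent -4 at index 4, swap → [20, 2, 7, -1, 12, 0, 6, -14, -20, -18, -4, -9, -2, -5]
12 > parent 2 at index 1, swap → [20, 12, 7, -1, 2, 0, 6, -14, -20, -18, -4, -9, -2, -5]

[20, 12, 7, -1, 2, 0, 6, -14, -20, -18, -4, -9, -2, -5]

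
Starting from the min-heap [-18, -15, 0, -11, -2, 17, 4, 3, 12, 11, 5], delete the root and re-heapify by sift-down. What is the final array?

[-15, -11, 0, 3, -2, 17, 4, 5, 12, 11]

remove root -18; move last element 5 to root → [5, -15, 0, -11, -2, 17, 4, 3, 12, 11]
5 vs smaller child -15 at index 1, swap → [-15, 5, 0, -11, -2, 17, 4, 3, 12, 11]
5 vs smaller child -11 at index 3, swap → [-15, -11, 0, 5, -2, 17, 4, 3, 12, 11]
5 vs smaller child 3 at index 7, swap → [-15, -11, 0, 3, -2, 17, 4, 5, 12, 11]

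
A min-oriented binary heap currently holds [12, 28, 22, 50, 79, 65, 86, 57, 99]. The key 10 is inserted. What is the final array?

[10, 12, 22, 50, 28, 65, 86, 57, 99, 79]

append 10 at index 9 → [12, 28, 22, 50, 79, 65, 86, 57, 99, 10]
10 < parent 79 at index 4, swap → [12, 28, 22, 50, 10, 65, 86, 57, 99, 79]
10 < parent 28 at index 1, swap → [12, 10, 22, 50, 28, 65, 86, 57, 99, 79]
10 < parent 12 at index 0, swap → [10, 12, 22, 50, 28, 65, 86, 57, 99, 79]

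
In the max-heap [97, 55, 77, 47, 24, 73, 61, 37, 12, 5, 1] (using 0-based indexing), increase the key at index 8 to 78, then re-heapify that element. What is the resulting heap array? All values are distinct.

[97, 78, 77, 55, 24, 73, 61, 37, 47, 5, 1]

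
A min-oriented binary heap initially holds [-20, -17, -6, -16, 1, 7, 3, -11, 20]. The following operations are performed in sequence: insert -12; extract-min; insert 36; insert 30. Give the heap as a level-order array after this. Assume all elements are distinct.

[-17, -16, -6, -11, -12, 7, 3, 1, 20, 36, 30]

insert -12:
  append -12 at index 9 → [-20, -17, -6, -16, 1, 7, 3, -11, 20, -12]
  -12 < parent 1 at index 4, swap → [-20, -17, -6, -16, -12, 7, 3, -11, 20, 1]
extract-min → returns -20:
  remove root -20; move last element 1 to root → [1, -17, -6, -16, -12, 7, 3, -11, 20]
  1 vs smaller child -17 at index 1, swap → [-17, 1, -6, -16, -12, 7, 3, -11, 20]
  1 vs smaller child -16 at index 3, swap → [-17, -16, -6, 1, -12, 7, 3, -11, 20]
  1 vs smaller child -11 at index 7, swap → [-17, -16, -6, -11, -12, 7, 3, 1, 20]
insert 36:
  append 36 at index 9 → [-17, -16, -6, -11, -12, 7, 3, 1, 20, 36] (no swap needed)
insert 30:
  append 30 at index 10 → [-17, -16, -6, -11, -12, 7, 3, 1, 20, 36, 30] (no swap needed)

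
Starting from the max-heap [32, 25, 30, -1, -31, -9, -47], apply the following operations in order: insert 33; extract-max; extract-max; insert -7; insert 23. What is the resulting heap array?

[30, 25, -7, 23, -31, -47, -9, -1]

insert 33:
  append 33 at index 7 → [32, 25, 30, -1, -31, -9, -47, 33]
  33 > parent -1 at index 3, swap → [32, 25, 30, 33, -31, -9, -47, -1]
  33 > parent 25 at index 1, swap → [32, 33, 30, 25, -31, -9, -47, -1]
  33 > parent 32 at index 0, swap → [33, 32, 30, 25, -31, -9, -47, -1]
extract-max → returns 33:
  remove root 33; move last element -1 to root → [-1, 32, 30, 25, -31, -9, -47]
  -1 vs larger child 32 at index 1, swap → [32, -1, 30, 25, -31, -9, -47]
  -1 vs larger child 25 at index 3, swap → [32, 25, 30, -1, -31, -9, -47]
extract-max → returns 32:
  remove root 32; move last element -47 to root → [-47, 25, 30, -1, -31, -9]
  -47 vs larger child 30 at index 2, swap → [30, 25, -47, -1, -31, -9]
  -47 vs only child -9 at index 5, swap → [30, 25, -9, -1, -31, -47]
insert -7:
  append -7 at index 6 → [30, 25, -9, -1, -31, -47, -7]
  -7 > parent -9 at index 2, swap → [30, 25, -7, -1, -31, -47, -9]
insert 23:
  append 23 at index 7 → [30, 25, -7, -1, -31, -47, -9, 23]
  23 > parent -1 at index 3, swap → [30, 25, -7, 23, -31, -47, -9, -1]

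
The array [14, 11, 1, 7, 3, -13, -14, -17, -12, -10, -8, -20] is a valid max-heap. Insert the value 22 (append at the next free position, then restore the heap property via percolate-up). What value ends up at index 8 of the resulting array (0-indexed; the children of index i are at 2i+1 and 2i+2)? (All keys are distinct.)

-12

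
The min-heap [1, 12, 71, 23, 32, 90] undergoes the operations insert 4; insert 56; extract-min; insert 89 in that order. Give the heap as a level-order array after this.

insert 4:
  append 4 at index 6 → [1, 12, 71, 23, 32, 90, 4]
  4 < parent 71 at index 2, swap → [1, 12, 4, 23, 32, 90, 71]
insert 56:
  append 56 at index 7 → [1, 12, 4, 23, 32, 90, 71, 56] (no swap needed)
extract-min → returns 1:
  remove root 1; move last element 56 to root → [56, 12, 4, 23, 32, 90, 71]
  56 vs smaller child 4 at index 2, swap → [4, 12, 56, 23, 32, 90, 71]
insert 89:
  append 89 at index 7 → [4, 12, 56, 23, 32, 90, 71, 89] (no swap needed)

[4, 12, 56, 23, 32, 90, 71, 89]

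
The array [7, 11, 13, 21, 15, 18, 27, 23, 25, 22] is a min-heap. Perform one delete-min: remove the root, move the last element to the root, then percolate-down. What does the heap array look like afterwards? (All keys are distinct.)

[11, 15, 13, 21, 22, 18, 27, 23, 25]

remove root 7; move last element 22 to root → [22, 11, 13, 21, 15, 18, 27, 23, 25]
22 vs smaller child 11 at index 1, swap → [11, 22, 13, 21, 15, 18, 27, 23, 25]
22 vs smaller child 15 at index 4, swap → [11, 15, 13, 21, 22, 18, 27, 23, 25]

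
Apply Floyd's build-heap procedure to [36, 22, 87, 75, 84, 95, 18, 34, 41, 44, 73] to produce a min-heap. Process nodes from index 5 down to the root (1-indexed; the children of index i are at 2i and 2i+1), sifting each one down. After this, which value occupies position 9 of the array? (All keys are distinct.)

sift down from index 5:
  84 vs smaller child 44 at index 10, swap → [36, 22, 87, 75, 44, 95, 18, 34, 41, 84, 73]
sift down from index 4:
  75 vs smaller child 34 at index 8, swap → [36, 22, 87, 34, 44, 95, 18, 75, 41, 84, 73]
sift down from index 3:
  87 vs smaller child 18 at index 7, swap → [36, 22, 18, 34, 44, 95, 87, 75, 41, 84, 73]
sift down from index 2: already satisfies heap property
sift down from index 1:
  36 vs smaller child 18 at index 3, swap → [18, 22, 36, 34, 44, 95, 87, 75, 41, 84, 73]
resulting array: [18, 22, 36, 34, 44, 95, 87, 75, 41, 84, 73]

41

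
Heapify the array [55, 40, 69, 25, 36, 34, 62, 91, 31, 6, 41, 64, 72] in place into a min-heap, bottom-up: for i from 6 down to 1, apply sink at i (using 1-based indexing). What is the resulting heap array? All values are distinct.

[6, 25, 34, 31, 36, 64, 62, 91, 55, 40, 41, 69, 72]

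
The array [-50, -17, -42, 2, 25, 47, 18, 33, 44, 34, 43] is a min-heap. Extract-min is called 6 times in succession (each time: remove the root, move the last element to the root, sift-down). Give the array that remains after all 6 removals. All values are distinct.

[33, 43, 34, 47, 44]

extract-min #1 returns -50:
  remove root -50; move last element 43 to root → [43, -17, -42, 2, 25, 47, 18, 33, 44, 34]
  43 vs smaller child -42 at index 2, swap → [-42, -17, 43, 2, 25, 47, 18, 33, 44, 34]
  43 vs smaller child 18 at index 6, swap → [-42, -17, 18, 2, 25, 47, 43, 33, 44, 34]
extract-min #2 returns -42:
  remove root -42; move last element 34 to root → [34, -17, 18, 2, 25, 47, 43, 33, 44]
  34 vs smaller child -17 at index 1, swap → [-17, 34, 18, 2, 25, 47, 43, 33, 44]
  34 vs smaller child 2 at index 3, swap → [-17, 2, 18, 34, 25, 47, 43, 33, 44]
  34 vs smaller child 33 at index 7, swap → [-17, 2, 18, 33, 25, 47, 43, 34, 44]
extract-min #3 returns -17:
  remove root -17; move last element 44 to root → [44, 2, 18, 33, 25, 47, 43, 34]
  44 vs smaller child 2 at index 1, swap → [2, 44, 18, 33, 25, 47, 43, 34]
  44 vs smaller child 25 at index 4, swap → [2, 25, 18, 33, 44, 47, 43, 34]
extract-min #4 returns 2:
  remove root 2; move last element 34 to root → [34, 25, 18, 33, 44, 47, 43]
  34 vs smaller child 18 at index 2, swap → [18, 25, 34, 33, 44, 47, 43]
extract-min #5 returns 18:
  remove root 18; move last element 43 to root → [43, 25, 34, 33, 44, 47]
  43 vs smaller child 25 at index 1, swap → [25, 43, 34, 33, 44, 47]
  43 vs smaller child 33 at index 3, swap → [25, 33, 34, 43, 44, 47]
extract-min #6 returns 25:
  remove root 25; move last element 47 to root → [47, 33, 34, 43, 44]
  47 vs smaller child 33 at index 1, swap → [33, 47, 34, 43, 44]
  47 vs smaller child 43 at index 3, swap → [33, 43, 34, 47, 44]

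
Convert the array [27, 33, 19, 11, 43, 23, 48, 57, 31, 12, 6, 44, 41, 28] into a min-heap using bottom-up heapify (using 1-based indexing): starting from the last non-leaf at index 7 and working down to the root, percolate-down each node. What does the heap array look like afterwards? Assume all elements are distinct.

[6, 11, 19, 27, 12, 23, 28, 57, 31, 33, 43, 44, 41, 48]

sift down from index 7:
  48 vs only child 28 at index 14, swap → [27, 33, 19, 11, 43, 23, 28, 57, 31, 12, 6, 44, 41, 48]
sift down from index 6: already satisfies heap property
sift down from index 5:
  43 vs smaller child 6 at index 11, swap → [27, 33, 19, 11, 6, 23, 28, 57, 31, 12, 43, 44, 41, 48]
sift down from index 4: already satisfies heap property
sift down from index 3: already satisfies heap property
sift down from index 2:
  33 vs smaller child 6 at index 5, swap → [27, 6, 19, 11, 33, 23, 28, 57, 31, 12, 43, 44, 41, 48]
  33 vs smaller child 12 at index 10, swap → [27, 6, 19, 11, 12, 23, 28, 57, 31, 33, 43, 44, 41, 48]
sift down from index 1:
  27 vs smaller child 6 at index 2, swap → [6, 27, 19, 11, 12, 23, 28, 57, 31, 33, 43, 44, 41, 48]
  27 vs smaller child 11 at index 4, swap → [6, 11, 19, 27, 12, 23, 28, 57, 31, 33, 43, 44, 41, 48]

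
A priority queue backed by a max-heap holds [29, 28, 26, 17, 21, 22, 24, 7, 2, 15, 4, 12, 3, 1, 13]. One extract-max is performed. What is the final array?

remove root 29; move last element 13 to root → [13, 28, 26, 17, 21, 22, 24, 7, 2, 15, 4, 12, 3, 1]
13 vs larger child 28 at index 1, swap → [28, 13, 26, 17, 21, 22, 24, 7, 2, 15, 4, 12, 3, 1]
13 vs larger child 21 at index 4, swap → [28, 21, 26, 17, 13, 22, 24, 7, 2, 15, 4, 12, 3, 1]
13 vs larger child 15 at index 9, swap → [28, 21, 26, 17, 15, 22, 24, 7, 2, 13, 4, 12, 3, 1]

[28, 21, 26, 17, 15, 22, 24, 7, 2, 13, 4, 12, 3, 1]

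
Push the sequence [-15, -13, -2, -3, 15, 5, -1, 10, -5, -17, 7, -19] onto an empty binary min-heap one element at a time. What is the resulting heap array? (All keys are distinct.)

[-19, -15, -17, -5, -13, -2, -1, 10, -3, 15, 7, 5]

Insert -15:
  append -15 at index 0 → [-15] (no swap needed)
Insert -13:
  append -13 at index 1 → [-15, -13] (no swap needed)
Insert -2:
  append -2 at index 2 → [-15, -13, -2] (no swap needed)
Insert -3:
  append -3 at index 3 → [-15, -13, -2, -3] (no swap needed)
Insert 15:
  append 15 at index 4 → [-15, -13, -2, -3, 15] (no swap needed)
Insert 5:
  append 5 at index 5 → [-15, -13, -2, -3, 15, 5] (no swap needed)
Insert -1:
  append -1 at index 6 → [-15, -13, -2, -3, 15, 5, -1] (no swap needed)
Insert 10:
  append 10 at index 7 → [-15, -13, -2, -3, 15, 5, -1, 10] (no swap needed)
Insert -5:
  append -5 at index 8 → [-15, -13, -2, -3, 15, 5, -1, 10, -5]
  -5 < parent -3 at index 3, swap → [-15, -13, -2, -5, 15, 5, -1, 10, -3]
Insert -17:
  append -17 at index 9 → [-15, -13, -2, -5, 15, 5, -1, 10, -3, -17]
  -17 < parent 15 at index 4, swap → [-15, -13, -2, -5, -17, 5, -1, 10, -3, 15]
  -17 < parent -13 at index 1, swap → [-15, -17, -2, -5, -13, 5, -1, 10, -3, 15]
  -17 < parent -15 at index 0, swap → [-17, -15, -2, -5, -13, 5, -1, 10, -3, 15]
Insert 7:
  append 7 at index 10 → [-17, -15, -2, -5, -13, 5, -1, 10, -3, 15, 7] (no swap needed)
Insert -19:
  append -19 at index 11 → [-17, -15, -2, -5, -13, 5, -1, 10, -3, 15, 7, -19]
  -19 < parent 5 at index 5, swap → [-17, -15, -2, -5, -13, -19, -1, 10, -3, 15, 7, 5]
  -19 < parent -2 at index 2, swap → [-17, -15, -19, -5, -13, -2, -1, 10, -3, 15, 7, 5]
  -19 < parent -17 at index 0, swap → [-19, -15, -17, -5, -13, -2, -1, 10, -3, 15, 7, 5]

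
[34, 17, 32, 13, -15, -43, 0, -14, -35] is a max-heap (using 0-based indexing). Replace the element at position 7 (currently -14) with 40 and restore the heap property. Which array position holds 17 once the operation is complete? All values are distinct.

3

set index 7 from -14 to 40 → [34, 17, 32, 13, -15, -43, 0, 40, -35]
40 > parent 13 at index 3, swap → [34, 17, 32, 40, -15, -43, 0, 13, -35]
40 > parent 17 at index 1, swap → [34, 40, 32, 17, -15, -43, 0, 13, -35]
40 > parent 34 at index 0, swap → [40, 34, 32, 17, -15, -43, 0, 13, -35]
resulting array: [40, 34, 32, 17, -15, -43, 0, 13, -35]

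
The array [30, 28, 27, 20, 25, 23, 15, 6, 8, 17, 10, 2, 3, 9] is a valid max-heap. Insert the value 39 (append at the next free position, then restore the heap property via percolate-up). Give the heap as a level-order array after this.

append 39 at index 14 → [30, 28, 27, 20, 25, 23, 15, 6, 8, 17, 10, 2, 3, 9, 39]
39 > parent 15 at index 6, swap → [30, 28, 27, 20, 25, 23, 39, 6, 8, 17, 10, 2, 3, 9, 15]
39 > parent 27 at index 2, swap → [30, 28, 39, 20, 25, 23, 27, 6, 8, 17, 10, 2, 3, 9, 15]
39 > parent 30 at index 0, swap → [39, 28, 30, 20, 25, 23, 27, 6, 8, 17, 10, 2, 3, 9, 15]

[39, 28, 30, 20, 25, 23, 27, 6, 8, 17, 10, 2, 3, 9, 15]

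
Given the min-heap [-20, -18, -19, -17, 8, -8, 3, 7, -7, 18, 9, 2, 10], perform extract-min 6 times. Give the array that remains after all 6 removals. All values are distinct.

[2, 7, 3, 9, 8, 18, 10]

extract-min #1 returns -20:
  remove root -20; move last element 10 to root → [10, -18, -19, -17, 8, -8, 3, 7, -7, 18, 9, 2]
  10 vs smaller child -19 at index 2, swap → [-19, -18, 10, -17, 8, -8, 3, 7, -7, 18, 9, 2]
  10 vs smaller child -8 at index 5, swap → [-19, -18, -8, -17, 8, 10, 3, 7, -7, 18, 9, 2]
  10 vs only child 2 at index 11, swap → [-19, -18, -8, -17, 8, 2, 3, 7, -7, 18, 9, 10]
extract-min #2 returns -19:
  remove root -19; move last element 10 to root → [10, -18, -8, -17, 8, 2, 3, 7, -7, 18, 9]
  10 vs smaller child -18 at index 1, swap → [-18, 10, -8, -17, 8, 2, 3, 7, -7, 18, 9]
  10 vs smaller child -17 at index 3, swap → [-18, -17, -8, 10, 8, 2, 3, 7, -7, 18, 9]
  10 vs smaller child -7 at index 8, swap → [-18, -17, -8, -7, 8, 2, 3, 7, 10, 18, 9]
extract-min #3 returns -18:
  remove root -18; move last element 9 to root → [9, -17, -8, -7, 8, 2, 3, 7, 10, 18]
  9 vs smaller child -17 at index 1, swap → [-17, 9, -8, -7, 8, 2, 3, 7, 10, 18]
  9 vs smaller child -7 at index 3, swap → [-17, -7, -8, 9, 8, 2, 3, 7, 10, 18]
  9 vs smaller child 7 at index 7, swap → [-17, -7, -8, 7, 8, 2, 3, 9, 10, 18]
extract-min #4 returns -17:
  remove root -17; move last element 18 to root → [18, -7, -8, 7, 8, 2, 3, 9, 10]
  18 vs smaller child -8 at index 2, swap → [-8, -7, 18, 7, 8, 2, 3, 9, 10]
  18 vs smaller child 2 at index 5, swap → [-8, -7, 2, 7, 8, 18, 3, 9, 10]
extract-min #5 returns -8:
  remove root -8; move last element 10 to root → [10, -7, 2, 7, 8, 18, 3, 9]
  10 vs smaller child -7 at index 1, swap → [-7, 10, 2, 7, 8, 18, 3, 9]
  10 vs smaller child 7 at index 3, swap → [-7, 7, 2, 10, 8, 18, 3, 9]
  10 vs only child 9 at index 7, swap → [-7, 7, 2, 9, 8, 18, 3, 10]
extract-min #6 returns -7:
  remove root -7; move last element 10 to root → [10, 7, 2, 9, 8, 18, 3]
  10 vs smaller child 2 at index 2, swap → [2, 7, 10, 9, 8, 18, 3]
  10 vs smaller child 3 at index 6, swap → [2, 7, 3, 9, 8, 18, 10]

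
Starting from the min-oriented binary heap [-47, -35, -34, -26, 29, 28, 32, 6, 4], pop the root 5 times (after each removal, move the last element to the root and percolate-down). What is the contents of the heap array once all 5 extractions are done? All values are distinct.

[6, 28, 29, 32]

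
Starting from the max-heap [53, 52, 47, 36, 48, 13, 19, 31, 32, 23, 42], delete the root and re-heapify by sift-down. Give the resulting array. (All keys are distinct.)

[52, 48, 47, 36, 42, 13, 19, 31, 32, 23]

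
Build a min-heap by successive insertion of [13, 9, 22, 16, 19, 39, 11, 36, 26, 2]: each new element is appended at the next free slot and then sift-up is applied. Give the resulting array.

Insert 13:
  append 13 at index 0 → [13] (no swap needed)
Insert 9:
  append 9 at index 1 → [13, 9]
  9 < parent 13 at index 0, swap → [9, 13]
Insert 22:
  append 22 at index 2 → [9, 13, 22] (no swap needed)
Insert 16:
  append 16 at index 3 → [9, 13, 22, 16] (no swap needed)
Insert 19:
  append 19 at index 4 → [9, 13, 22, 16, 19] (no swap needed)
Insert 39:
  append 39 at index 5 → [9, 13, 22, 16, 19, 39] (no swap needed)
Insert 11:
  append 11 at index 6 → [9, 13, 22, 16, 19, 39, 11]
  11 < parent 22 at index 2, swap → [9, 13, 11, 16, 19, 39, 22]
Insert 36:
  append 36 at index 7 → [9, 13, 11, 16, 19, 39, 22, 36] (no swap needed)
Insert 26:
  append 26 at index 8 → [9, 13, 11, 16, 19, 39, 22, 36, 26] (no swap needed)
Insert 2:
  append 2 at index 9 → [9, 13, 11, 16, 19, 39, 22, 36, 26, 2]
  2 < parent 19 at index 4, swap → [9, 13, 11, 16, 2, 39, 22, 36, 26, 19]
  2 < parent 13 at index 1, swap → [9, 2, 11, 16, 13, 39, 22, 36, 26, 19]
  2 < parent 9 at index 0, swap → [2, 9, 11, 16, 13, 39, 22, 36, 26, 19]

[2, 9, 11, 16, 13, 39, 22, 36, 26, 19]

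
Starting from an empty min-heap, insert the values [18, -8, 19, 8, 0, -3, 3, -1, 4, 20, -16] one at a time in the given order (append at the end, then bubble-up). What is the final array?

[-16, -8, -3, 0, -1, 19, 3, 18, 4, 20, 8]

Insert 18:
  append 18 at index 0 → [18] (no swap needed)
Insert -8:
  append -8 at index 1 → [18, -8]
  -8 < parent 18 at index 0, swap → [-8, 18]
Insert 19:
  append 19 at index 2 → [-8, 18, 19] (no swap needed)
Insert 8:
  append 8 at index 3 → [-8, 18, 19, 8]
  8 < parent 18 at index 1, swap → [-8, 8, 19, 18]
Insert 0:
  append 0 at index 4 → [-8, 8, 19, 18, 0]
  0 < parent 8 at index 1, swap → [-8, 0, 19, 18, 8]
Insert -3:
  append -3 at index 5 → [-8, 0, 19, 18, 8, -3]
  -3 < parent 19 at index 2, swap → [-8, 0, -3, 18, 8, 19]
Insert 3:
  append 3 at index 6 → [-8, 0, -3, 18, 8, 19, 3] (no swap needed)
Insert -1:
  append -1 at index 7 → [-8, 0, -3, 18, 8, 19, 3, -1]
  -1 < parent 18 at index 3, swap → [-8, 0, -3, -1, 8, 19, 3, 18]
  -1 < parent 0 at index 1, swap → [-8, -1, -3, 0, 8, 19, 3, 18]
Insert 4:
  append 4 at index 8 → [-8, -1, -3, 0, 8, 19, 3, 18, 4] (no swap needed)
Insert 20:
  append 20 at index 9 → [-8, -1, -3, 0, 8, 19, 3, 18, 4, 20] (no swap needed)
Insert -16:
  append -16 at index 10 → [-8, -1, -3, 0, 8, 19, 3, 18, 4, 20, -16]
  -16 < parent 8 at index 4, swap → [-8, -1, -3, 0, -16, 19, 3, 18, 4, 20, 8]
  -16 < parent -1 at index 1, swap → [-8, -16, -3, 0, -1, 19, 3, 18, 4, 20, 8]
  -16 < parent -8 at index 0, swap → [-16, -8, -3, 0, -1, 19, 3, 18, 4, 20, 8]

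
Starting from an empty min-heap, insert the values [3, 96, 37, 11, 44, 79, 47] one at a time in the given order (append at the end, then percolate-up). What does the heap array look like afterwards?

Insert 3:
  append 3 at index 0 → [3] (no swap needed)
Insert 96:
  append 96 at index 1 → [3, 96] (no swap needed)
Insert 37:
  append 37 at index 2 → [3, 96, 37] (no swap needed)
Insert 11:
  append 11 at index 3 → [3, 96, 37, 11]
  11 < parent 96 at index 1, swap → [3, 11, 37, 96]
Insert 44:
  append 44 at index 4 → [3, 11, 37, 96, 44] (no swap needed)
Insert 79:
  append 79 at index 5 → [3, 11, 37, 96, 44, 79] (no swap needed)
Insert 47:
  append 47 at index 6 → [3, 11, 37, 96, 44, 79, 47] (no swap needed)

[3, 11, 37, 96, 44, 79, 47]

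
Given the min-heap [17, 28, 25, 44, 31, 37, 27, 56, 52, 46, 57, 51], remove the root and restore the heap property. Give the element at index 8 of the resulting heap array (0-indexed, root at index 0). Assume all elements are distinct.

52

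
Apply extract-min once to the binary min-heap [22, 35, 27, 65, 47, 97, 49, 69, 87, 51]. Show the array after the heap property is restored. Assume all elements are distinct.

[27, 35, 49, 65, 47, 97, 51, 69, 87]

remove root 22; move last element 51 to root → [51, 35, 27, 65, 47, 97, 49, 69, 87]
51 vs smaller child 27 at index 2, swap → [27, 35, 51, 65, 47, 97, 49, 69, 87]
51 vs smaller child 49 at index 6, swap → [27, 35, 49, 65, 47, 97, 51, 69, 87]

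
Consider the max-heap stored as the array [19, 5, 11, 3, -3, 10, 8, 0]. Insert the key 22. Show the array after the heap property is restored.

append 22 at index 8 → [19, 5, 11, 3, -3, 10, 8, 0, 22]
22 > parent 3 at index 3, swap → [19, 5, 11, 22, -3, 10, 8, 0, 3]
22 > parent 5 at index 1, swap → [19, 22, 11, 5, -3, 10, 8, 0, 3]
22 > parent 19 at index 0, swap → [22, 19, 11, 5, -3, 10, 8, 0, 3]

[22, 19, 11, 5, -3, 10, 8, 0, 3]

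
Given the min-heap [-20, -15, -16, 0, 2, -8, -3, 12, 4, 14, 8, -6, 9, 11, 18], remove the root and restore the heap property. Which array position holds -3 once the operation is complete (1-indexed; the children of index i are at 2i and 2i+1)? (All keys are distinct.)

remove root -20; move last element 18 to root → [18, -15, -16, 0, 2, -8, -3, 12, 4, 14, 8, -6, 9, 11]
18 vs smaller child -16 at index 3, swap → [-16, -15, 18, 0, 2, -8, -3, 12, 4, 14, 8, -6, 9, 11]
18 vs smaller child -8 at index 6, swap → [-16, -15, -8, 0, 2, 18, -3, 12, 4, 14, 8, -6, 9, 11]
18 vs smaller child -6 at index 12, swap → [-16, -15, -8, 0, 2, -6, -3, 12, 4, 14, 8, 18, 9, 11]
resulting array: [-16, -15, -8, 0, 2, -6, -3, 12, 4, 14, 8, 18, 9, 11]

7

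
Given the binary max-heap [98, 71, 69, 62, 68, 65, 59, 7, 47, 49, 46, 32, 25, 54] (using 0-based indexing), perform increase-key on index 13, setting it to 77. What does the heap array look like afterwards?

[98, 71, 77, 62, 68, 65, 69, 7, 47, 49, 46, 32, 25, 59]

set index 13 from 54 to 77 → [98, 71, 69, 62, 68, 65, 59, 7, 47, 49, 46, 32, 25, 77]
77 > parent 59 at index 6, swap → [98, 71, 69, 62, 68, 65, 77, 7, 47, 49, 46, 32, 25, 59]
77 > parent 69 at index 2, swap → [98, 71, 77, 62, 68, 65, 69, 7, 47, 49, 46, 32, 25, 59]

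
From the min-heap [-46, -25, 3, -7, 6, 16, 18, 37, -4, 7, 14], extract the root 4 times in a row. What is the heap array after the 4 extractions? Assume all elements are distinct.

extract-min #1 returns -46:
  remove root -46; move last element 14 to root → [14, -25, 3, -7, 6, 16, 18, 37, -4, 7]
  14 vs smaller child -25 at index 1, swap → [-25, 14, 3, -7, 6, 16, 18, 37, -4, 7]
  14 vs smaller child -7 at index 3, swap → [-25, -7, 3, 14, 6, 16, 18, 37, -4, 7]
  14 vs smaller child -4 at index 8, swap → [-25, -7, 3, -4, 6, 16, 18, 37, 14, 7]
extract-min #2 returns -25:
  remove root -25; move last element 7 to root → [7, -7, 3, -4, 6, 16, 18, 37, 14]
  7 vs smaller child -7 at index 1, swap → [-7, 7, 3, -4, 6, 16, 18, 37, 14]
  7 vs smaller child -4 at index 3, swap → [-7, -4, 3, 7, 6, 16, 18, 37, 14]
extract-min #3 returns -7:
  remove root -7; move last element 14 to root → [14, -4, 3, 7, 6, 16, 18, 37]
  14 vs smaller child -4 at index 1, swap → [-4, 14, 3, 7, 6, 16, 18, 37]
  14 vs smaller child 6 at index 4, swap → [-4, 6, 3, 7, 14, 16, 18, 37]
extract-min #4 returns -4:
  remove root -4; move last element 37 to root → [37, 6, 3, 7, 14, 16, 18]
  37 vs smaller child 3 at index 2, swap → [3, 6, 37, 7, 14, 16, 18]
  37 vs smaller child 16 at index 5, swap → [3, 6, 16, 7, 14, 37, 18]

[3, 6, 16, 7, 14, 37, 18]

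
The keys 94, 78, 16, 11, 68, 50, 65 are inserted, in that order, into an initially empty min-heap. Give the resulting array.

Insert 94:
  append 94 at index 0 → [94] (no swap needed)
Insert 78:
  append 78 at index 1 → [94, 78]
  78 < parent 94 at index 0, swap → [78, 94]
Insert 16:
  append 16 at index 2 → [78, 94, 16]
  16 < parent 78 at index 0, swap → [16, 94, 78]
Insert 11:
  append 11 at index 3 → [16, 94, 78, 11]
  11 < parent 94 at index 1, swap → [16, 11, 78, 94]
  11 < parent 16 at index 0, swap → [11, 16, 78, 94]
Insert 68:
  append 68 at index 4 → [11, 16, 78, 94, 68] (no swap needed)
Insert 50:
  append 50 at index 5 → [11, 16, 78, 94, 68, 50]
  50 < parent 78 at index 2, swap → [11, 16, 50, 94, 68, 78]
Insert 65:
  append 65 at index 6 → [11, 16, 50, 94, 68, 78, 65] (no swap needed)

[11, 16, 50, 94, 68, 78, 65]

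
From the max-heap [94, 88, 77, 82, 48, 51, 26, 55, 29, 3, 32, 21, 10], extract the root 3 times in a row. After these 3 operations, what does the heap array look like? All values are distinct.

[77, 55, 51, 29, 48, 32, 26, 10, 21, 3]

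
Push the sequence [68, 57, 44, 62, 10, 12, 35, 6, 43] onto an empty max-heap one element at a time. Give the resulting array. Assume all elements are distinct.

Insert 68:
  append 68 at index 0 → [68] (no swap needed)
Insert 57:
  append 57 at index 1 → [68, 57] (no swap needed)
Insert 44:
  append 44 at index 2 → [68, 57, 44] (no swap needed)
Insert 62:
  append 62 at index 3 → [68, 57, 44, 62]
  62 > parent 57 at index 1, swap → [68, 62, 44, 57]
Insert 10:
  append 10 at index 4 → [68, 62, 44, 57, 10] (no swap needed)
Insert 12:
  append 12 at index 5 → [68, 62, 44, 57, 10, 12] (no swap needed)
Insert 35:
  append 35 at index 6 → [68, 62, 44, 57, 10, 12, 35] (no swap needed)
Insert 6:
  append 6 at index 7 → [68, 62, 44, 57, 10, 12, 35, 6] (no swap needed)
Insert 43:
  append 43 at index 8 → [68, 62, 44, 57, 10, 12, 35, 6, 43] (no swap needed)

[68, 62, 44, 57, 10, 12, 35, 6, 43]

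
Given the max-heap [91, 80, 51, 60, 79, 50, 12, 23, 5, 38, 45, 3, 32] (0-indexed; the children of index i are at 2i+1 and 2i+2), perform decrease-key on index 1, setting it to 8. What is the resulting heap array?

set index 1 from 80 to 8 → [91, 8, 51, 60, 79, 50, 12, 23, 5, 38, 45, 3, 32]
8 vs larger child 79 at index 4, swap → [91, 79, 51, 60, 8, 50, 12, 23, 5, 38, 45, 3, 32]
8 vs larger child 45 at index 10, swap → [91, 79, 51, 60, 45, 50, 12, 23, 5, 38, 8, 3, 32]

[91, 79, 51, 60, 45, 50, 12, 23, 5, 38, 8, 3, 32]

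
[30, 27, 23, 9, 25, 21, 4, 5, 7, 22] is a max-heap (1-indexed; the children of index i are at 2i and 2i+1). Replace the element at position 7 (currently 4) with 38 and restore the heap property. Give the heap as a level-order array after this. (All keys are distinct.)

[38, 27, 30, 9, 25, 21, 23, 5, 7, 22]

set index 7 from 4 to 38 → [30, 27, 23, 9, 25, 21, 38, 5, 7, 22]
38 > parent 23 at index 3, swap → [30, 27, 38, 9, 25, 21, 23, 5, 7, 22]
38 > parent 30 at index 1, swap → [38, 27, 30, 9, 25, 21, 23, 5, 7, 22]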